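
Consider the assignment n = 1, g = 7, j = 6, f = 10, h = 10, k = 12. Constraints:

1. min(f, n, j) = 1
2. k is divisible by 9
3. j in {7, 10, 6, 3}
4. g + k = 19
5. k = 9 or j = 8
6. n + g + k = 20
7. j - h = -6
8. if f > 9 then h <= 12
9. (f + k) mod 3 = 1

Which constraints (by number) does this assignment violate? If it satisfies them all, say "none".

The assignment fails constraints 2, 5, 7.

1. min(10, 1, 6) = 1 — holds.
2. 12 = 9*1 + 3, so 9 does not divide 12 — fails.
3. j = 6 is in {7, 10, 6, 3} — holds.
4. g + k = 7 + 12 = 19 — holds.
5. k = 12 ≠ 9 and j = 6 ≠ 8; both disjuncts false — fails.
6. n + g + k = 1 + 7 + 12 = 20 — holds.
7. j - h = 6 - 10 = -4, not -6 — fails.
8. f = 10 > 9, so we need h ≤ 12; h = 10 ≤ 12 — holds.
9. f + k = 22; 22 mod 3 = 1 — holds.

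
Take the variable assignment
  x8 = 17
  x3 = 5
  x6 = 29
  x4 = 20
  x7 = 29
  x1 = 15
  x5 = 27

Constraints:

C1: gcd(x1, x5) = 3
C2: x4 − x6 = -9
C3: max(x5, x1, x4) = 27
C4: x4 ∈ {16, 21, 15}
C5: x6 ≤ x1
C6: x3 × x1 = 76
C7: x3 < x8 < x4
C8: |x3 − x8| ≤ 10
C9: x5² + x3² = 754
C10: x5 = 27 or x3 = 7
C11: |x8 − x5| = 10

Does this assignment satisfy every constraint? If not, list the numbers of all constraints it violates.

Violated: 4, 5, 6, and 8.

C1: gcd(15, 27) = 3 — OK.
C2: x4 − x6 = 20 − 29 = -9 — OK.
C3: max(27, 15, 20) = 27 — OK.
C4: x4 = 20 is not in {16, 21, 15} — violated.
C5: x6 = 29, x1 = 15; 29 > 15 (want ≤) — violated.
C6: x3 × x1 = 5 × 15 = 75, not 76 — violated.
C7: values 5 < 17 < 20 — OK.
C8: |5 − 17| = 12; 12 > 10, exceeds bound 10 — violated.
C9: x5² + x3² = 27² + 5² = 729 + 25 = 754 — OK.
C10: x5 = 27 = 27 (first disjunct) — OK.
C11: |17 − 27| = 10 — OK.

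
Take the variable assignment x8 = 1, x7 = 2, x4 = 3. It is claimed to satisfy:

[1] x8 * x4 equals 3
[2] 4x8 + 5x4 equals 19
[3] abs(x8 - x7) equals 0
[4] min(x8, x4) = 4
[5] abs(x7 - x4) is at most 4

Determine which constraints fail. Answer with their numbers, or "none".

The assignment fails constraints 3, 4.

[1] x8 * x4 = 1 * 3 = 3  yes
[2] 4x8 + 5x4 = 4(1) + 5(3) = 19  yes
[3] abs(1 - 2) = 1, not 0  no
[4] min(1, 3) = 1, not 4  no
[5] abs(2 - 3) = 1; 1 ≤ 4  yes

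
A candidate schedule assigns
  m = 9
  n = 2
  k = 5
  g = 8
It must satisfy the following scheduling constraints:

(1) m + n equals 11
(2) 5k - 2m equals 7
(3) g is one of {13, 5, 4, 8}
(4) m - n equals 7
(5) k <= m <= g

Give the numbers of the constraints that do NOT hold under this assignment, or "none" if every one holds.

The assignment fails constraint 5.

(1) m + n = 9 + 2 = 11  OK
(2) 5k - 2m = 5(5) - 2(9) = 7  OK
(3) g = 8 is in {13, 5, 4, 8}  OK
(4) m - n = 9 - 2 = 7  OK
(5) values 5, 9, 8; m = 9 is not <= g = 8  FAIL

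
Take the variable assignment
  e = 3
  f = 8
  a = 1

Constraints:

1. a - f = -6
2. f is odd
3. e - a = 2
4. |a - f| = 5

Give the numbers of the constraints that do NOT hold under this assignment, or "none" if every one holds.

1. a - f = 1 - 8 = -7, not -6 — violated.
2. f = 8 is even — violated.
3. e - a = 3 - 1 = 2 — satisfied.
4. |1 - 8| = 7, not 5 — violated.

Violated: 1, 2, and 4.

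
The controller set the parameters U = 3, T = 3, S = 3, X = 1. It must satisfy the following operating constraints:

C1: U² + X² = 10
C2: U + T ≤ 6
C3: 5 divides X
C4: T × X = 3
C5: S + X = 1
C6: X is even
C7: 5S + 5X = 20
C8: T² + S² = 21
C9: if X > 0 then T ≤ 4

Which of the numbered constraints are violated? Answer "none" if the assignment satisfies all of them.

C1: U² + X² = 3² + 1² = 9 + 1 = 10  ✔
C2: U + T = 3 + 3 = 6; 6 ≤ 6  ✔
C3: 1 = 5×0 + 1, so 5 does not divide 1  ✘
C4: T × X = 3 × 1 = 3  ✔
C5: S + X = 3 + 1 = 4, not 1  ✘
C6: X = 1 is odd  ✘
C7: 5S + 5X = 5(3) + 5(1) = 20  ✔
C8: T² + S² = 3² + 3² = 9 + 9 = 18, not 21  ✘
C9: X = 1 > 0, so we need T ≤ 4; T = 3 ≤ 4  ✔

Constraints 3, 5, 6, 8 are violated.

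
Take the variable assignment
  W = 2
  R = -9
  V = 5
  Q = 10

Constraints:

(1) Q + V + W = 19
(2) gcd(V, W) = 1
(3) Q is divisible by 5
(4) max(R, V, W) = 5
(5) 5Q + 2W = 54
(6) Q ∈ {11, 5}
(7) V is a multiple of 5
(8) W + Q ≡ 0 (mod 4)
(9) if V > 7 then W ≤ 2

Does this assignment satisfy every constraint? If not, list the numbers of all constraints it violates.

(1) Q + V + W = 10 + 5 + 2 = 17, not 19 — fails.
(2) gcd(5, 2) = 1 — holds.
(3) 10 / 5 = 2, so 5 divides 10 — holds.
(4) max(-9, 5, 2) = 5 — holds.
(5) 5Q + 2W = 5(10) + 2(2) = 54 — holds.
(6) Q = 10 is not in {11, 5} — fails.
(7) 5 / 5 = 1, so 5 divides 5 — holds.
(8) W + Q = 12; 12 mod 4 = 0 — holds.
(9) V = 5, not > 7; antecedent false, conditional vacuously true — holds.

Constraints 1 and 6 are violated.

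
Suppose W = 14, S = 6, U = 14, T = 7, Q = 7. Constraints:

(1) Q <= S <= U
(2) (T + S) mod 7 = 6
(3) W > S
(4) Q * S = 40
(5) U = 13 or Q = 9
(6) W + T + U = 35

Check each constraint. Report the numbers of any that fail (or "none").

Constraints 1, 4, and 5 are violated.

(1) values 7, 6, 14; Q = 7 is not <= S = 6  fails
(2) T + S = 13; 13 mod 7 = 6  holds
(3) W = 14, S = 6; 14 > 6  holds
(4) Q * S = 7 * 6 = 42, not 40  fails
(5) U = 14 ≠ 13 and Q = 7 ≠ 9; both disjuncts false  fails
(6) W + T + U = 14 + 7 + 14 = 35  holds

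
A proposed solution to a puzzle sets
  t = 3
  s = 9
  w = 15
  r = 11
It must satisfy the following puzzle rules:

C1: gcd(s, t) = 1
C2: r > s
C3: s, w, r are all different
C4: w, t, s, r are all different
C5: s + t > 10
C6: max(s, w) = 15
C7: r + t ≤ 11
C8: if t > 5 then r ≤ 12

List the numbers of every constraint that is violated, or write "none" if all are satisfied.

C1: gcd(9, 3) = 3, not 1  ✘
C2: r = 11, s = 9; 11 > 9  ✔
C3: values 9, 15, 11 are pairwise distinct  ✔
C4: values 15, 3, 9, 11 are pairwise distinct  ✔
C5: s + t = 9 + 3 = 12; 12 > 10  ✔
C6: max(9, 15) = 15  ✔
C7: r + t = 11 + 3 = 14; 14 > 11, bound 11 not met  ✘
C8: t = 3, not > 5; antecedent false, conditional vacuously true  ✔

The assignment fails constraints 1, 7.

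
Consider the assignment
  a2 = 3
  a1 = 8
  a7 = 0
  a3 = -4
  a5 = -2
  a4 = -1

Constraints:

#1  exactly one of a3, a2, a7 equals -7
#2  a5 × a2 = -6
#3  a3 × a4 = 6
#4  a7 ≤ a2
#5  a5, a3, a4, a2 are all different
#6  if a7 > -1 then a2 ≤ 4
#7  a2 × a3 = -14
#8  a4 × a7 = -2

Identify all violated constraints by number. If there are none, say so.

Constraints 1, 3, 7, and 8 do not hold.

#1 a3=-4, a2=3, a7=0; 0 of them equal -7, not exactly one — violated.
#2 a5 × a2 = -2 × 3 = -6 — OK.
#3 a3 × a4 = -4 × (-1) = 4, not 6 — violated.
#4 a7 = 0, a2 = 3; 0 ≤ 3 — OK.
#5 values -2, -4, -1, 3 are pairwise distinct — OK.
#6 a7 = 0 > -1, so we need a2 ≤ 4; a2 = 3 ≤ 4 — OK.
#7 a2 × a3 = 3 × (-4) = -12, not -14 — violated.
#8 a4 × a7 = -1 × 0 = 0, not -2 — violated.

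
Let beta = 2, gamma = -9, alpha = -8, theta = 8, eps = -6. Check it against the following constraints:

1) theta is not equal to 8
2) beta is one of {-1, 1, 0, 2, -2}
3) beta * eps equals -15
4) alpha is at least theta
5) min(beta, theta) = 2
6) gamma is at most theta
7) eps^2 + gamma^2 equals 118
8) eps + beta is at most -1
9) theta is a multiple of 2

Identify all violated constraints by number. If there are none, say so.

No — constraints 1, 3, 4, and 7 are not satisfied.

1) theta = 8, but 8 is required to differ  ✘
2) beta = 2 is in {-1, 1, 0, 2, -2}  ✔
3) beta * eps = 2 * (-6) = -12, not -15  ✘
4) alpha = -8, theta = 8; -8 < 8 (want ≥)  ✘
5) min(2, 8) = 2  ✔
6) gamma = -9, theta = 8; -9 ≤ 8  ✔
7) eps^2 + gamma^2 = (-6)^2 + (-9)^2 = 36 + 81 = 117, not 118  ✘
8) eps + beta = -6 + 2 = -4; -4 ≤ -1  ✔
9) 8 / 2 = 4, so 2 divides 8  ✔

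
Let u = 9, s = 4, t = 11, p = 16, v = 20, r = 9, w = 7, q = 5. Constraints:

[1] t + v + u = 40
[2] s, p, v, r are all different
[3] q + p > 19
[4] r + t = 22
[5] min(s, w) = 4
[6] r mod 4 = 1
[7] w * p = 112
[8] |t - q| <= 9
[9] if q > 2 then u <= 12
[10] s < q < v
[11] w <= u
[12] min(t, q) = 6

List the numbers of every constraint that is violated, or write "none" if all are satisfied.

Constraints 4, 12 do not hold.

[1] t + v + u = 11 + 20 + 9 = 40 — holds.
[2] values 4, 16, 20, 9 are pairwise distinct — holds.
[3] q + p = 5 + 16 = 21; 21 > 19 — holds.
[4] r + t = 9 + 11 = 20, not 22 — does not hold.
[5] min(4, 7) = 4 — holds.
[6] 9 mod 4 = 1 — holds.
[7] w * p = 7 * 16 = 112 — holds.
[8] |11 - 5| = 6; 6 ≤ 9 — holds.
[9] q = 5 > 2, so we need u ≤ 12; u = 9 ≤ 12 — holds.
[10] values 4 < 5 < 20 — holds.
[11] w = 7, u = 9; 7 ≤ 9 — holds.
[12] min(11, 5) = 5, not 6 — does not hold.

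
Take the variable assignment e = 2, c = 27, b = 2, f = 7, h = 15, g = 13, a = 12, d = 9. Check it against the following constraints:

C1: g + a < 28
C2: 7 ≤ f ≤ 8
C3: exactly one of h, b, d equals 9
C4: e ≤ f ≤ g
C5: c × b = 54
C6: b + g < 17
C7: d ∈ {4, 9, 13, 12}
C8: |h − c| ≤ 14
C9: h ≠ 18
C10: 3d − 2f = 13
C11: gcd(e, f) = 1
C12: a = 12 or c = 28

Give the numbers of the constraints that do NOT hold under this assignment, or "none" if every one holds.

C1: g + a = 13 + 12 = 25; 25 < 28 — holds.
C2: f = 7 lies in [7, 8] — holds.
C3: h=15, b=2, d=9; 1 of them equals 9 — holds.
C4: values 2 ≤ 7 ≤ 13 — holds.
C5: c × b = 27 × 2 = 54 — holds.
C6: b + g = 2 + 13 = 15; 15 < 17 — holds.
C7: d = 9 is in {4, 9, 13, 12} — holds.
C8: |15 − 27| = 12; 12 ≤ 14 — holds.
C9: h = 15, and 15 ≠ 18 — holds.
C10: 3d − 2f = 3(9) − 2(7) = 13 — holds.
C11: gcd(2, 7) = 1 — holds.
C12: a = 12 = 12 (first disjunct) — holds.

None — every constraint holds.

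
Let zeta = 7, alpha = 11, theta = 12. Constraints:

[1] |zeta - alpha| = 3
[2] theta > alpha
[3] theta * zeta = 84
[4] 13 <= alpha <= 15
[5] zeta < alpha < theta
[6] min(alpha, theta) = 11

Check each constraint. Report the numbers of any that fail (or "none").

[1] |7 - 11| = 4, not 3  no
[2] theta = 12, alpha = 11; 12 > 11  yes
[3] theta * zeta = 12 * 7 = 84  yes
[4] alpha = 11 is outside [13, 15]  no
[5] values 7 < 11 < 12  yes
[6] min(11, 12) = 11  yes

Constraints 1 and 4 do not hold.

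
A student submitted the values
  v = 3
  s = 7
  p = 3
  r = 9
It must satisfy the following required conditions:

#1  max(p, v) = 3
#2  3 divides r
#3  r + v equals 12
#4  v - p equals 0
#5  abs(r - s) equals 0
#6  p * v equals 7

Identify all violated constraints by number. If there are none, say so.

#1 max(3, 3) = 3  OK
#2 9 / 3 = 3, so 3 divides 9  OK
#3 r + v = 9 + 3 = 12  OK
#4 v - p = 3 - 3 = 0  OK
#5 abs(9 - 7) = 2, not 0  FAIL
#6 p * v = 3 * 3 = 9, not 7  FAIL

Constraints 5 and 6 do not hold.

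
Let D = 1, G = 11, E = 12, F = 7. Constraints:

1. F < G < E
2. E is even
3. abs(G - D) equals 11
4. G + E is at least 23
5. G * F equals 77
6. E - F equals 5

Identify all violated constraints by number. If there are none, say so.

No — constraint 3 is not satisfied.

1. values 7 < 11 < 12  ✓
2. E = 12 is even  ✓
3. abs(11 - 1) = 10, not 11  ✗
4. G + E = 11 + 12 = 23; 23 ≥ 23  ✓
5. G * F = 11 * 7 = 77  ✓
6. E - F = 12 - 7 = 5  ✓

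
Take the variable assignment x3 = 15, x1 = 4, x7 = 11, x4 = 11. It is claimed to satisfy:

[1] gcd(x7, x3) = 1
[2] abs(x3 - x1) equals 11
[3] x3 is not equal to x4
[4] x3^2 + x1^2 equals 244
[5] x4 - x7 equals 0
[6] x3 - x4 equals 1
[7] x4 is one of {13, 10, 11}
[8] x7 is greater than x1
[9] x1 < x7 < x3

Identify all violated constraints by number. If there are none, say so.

[1] gcd(11, 15) = 1  ✔
[2] abs(15 - 4) = 11  ✔
[3] x3 = 15, x4 = 11; distinct  ✔
[4] x3^2 + x1^2 = 15^2 + 4^2 = 225 + 16 = 241, not 244  ✘
[5] x4 - x7 = 11 - 11 = 0  ✔
[6] x3 - x4 = 15 - 11 = 4, not 1  ✘
[7] x4 = 11 is in {13, 10, 11}  ✔
[8] x7 = 11, x1 = 4; 11 > 4  ✔
[9] values 4 < 11 < 15  ✔

Constraints 4 and 6 do not hold.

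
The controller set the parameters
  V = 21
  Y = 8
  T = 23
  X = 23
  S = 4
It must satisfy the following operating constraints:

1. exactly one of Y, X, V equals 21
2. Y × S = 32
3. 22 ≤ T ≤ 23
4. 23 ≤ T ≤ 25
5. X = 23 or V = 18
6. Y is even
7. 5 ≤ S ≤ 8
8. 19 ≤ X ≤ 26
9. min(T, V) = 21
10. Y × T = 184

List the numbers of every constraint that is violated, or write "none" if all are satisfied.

1. Y=8, X=23, V=21; 1 of them equals 21 — satisfied.
2. Y × S = 8 × 4 = 32 — satisfied.
3. T = 23 lies in [22, 23] — satisfied.
4. T = 23 lies in [23, 25] — satisfied.
5. X = 23 = 23 (first disjunct) — satisfied.
6. Y = 8 is even — satisfied.
7. S = 4 is outside [5, 8] — violated.
8. X = 23 lies in [19, 26] — satisfied.
9. min(23, 21) = 21 — satisfied.
10. Y × T = 8 × 23 = 184 — satisfied.

Constraint 7 does not hold.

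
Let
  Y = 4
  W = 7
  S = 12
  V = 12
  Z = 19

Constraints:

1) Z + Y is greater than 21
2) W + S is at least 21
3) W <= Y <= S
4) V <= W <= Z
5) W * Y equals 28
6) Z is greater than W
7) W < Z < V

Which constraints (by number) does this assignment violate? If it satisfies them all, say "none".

No — constraints 2, 3, 4, and 7 are not satisfied.

1) Z + Y = 19 + 4 = 23; 23 > 21  holds
2) W + S = 7 + 12 = 19; 19 < 21, bound 21 not met  fails
3) values 7, 4, 12; W = 7 is not <= Y = 4  fails
4) values 12, 7, 19; V = 12 is not <= W = 7  fails
5) W * Y = 7 * 4 = 28  holds
6) Z = 19, W = 7; 19 > 7  holds
7) values 7, 19, 12; Z = 19 is not < V = 12  fails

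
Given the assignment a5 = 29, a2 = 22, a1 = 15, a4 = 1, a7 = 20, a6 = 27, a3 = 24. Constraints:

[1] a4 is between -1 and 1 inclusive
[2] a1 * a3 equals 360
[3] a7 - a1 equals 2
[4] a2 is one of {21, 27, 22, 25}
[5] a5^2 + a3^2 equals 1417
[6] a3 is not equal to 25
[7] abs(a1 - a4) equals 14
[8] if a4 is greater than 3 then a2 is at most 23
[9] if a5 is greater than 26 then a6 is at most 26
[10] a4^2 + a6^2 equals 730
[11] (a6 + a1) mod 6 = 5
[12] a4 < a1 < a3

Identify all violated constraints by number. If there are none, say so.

Constraints 3, 9, and 11 do not hold.

[1] a4 = 1 lies in [-1, 1] — holds.
[2] a1 * a3 = 15 * 24 = 360 — holds.
[3] a7 - a1 = 20 - 15 = 5, not 2 — does not hold.
[4] a2 = 22 is in {21, 27, 22, 25} — holds.
[5] a5^2 + a3^2 = 29^2 + 24^2 = 841 + 576 = 1417 — holds.
[6] a3 = 24, and 24 ≠ 25 — holds.
[7] abs(15 - 1) = 14 — holds.
[8] a4 = 1, not > 3; antecedent false, conditional vacuously true — holds.
[9] a5 = 29 > 26, so we need a6 ≤ 26; but a6 = 27 > 26 — does not hold.
[10] a4^2 + a6^2 = 1^2 + 27^2 = 1 + 729 = 730 — holds.
[11] a6 + a1 = 42; 42 mod 6 = 0, not 5 — does not hold.
[12] values 1 < 15 < 24 — holds.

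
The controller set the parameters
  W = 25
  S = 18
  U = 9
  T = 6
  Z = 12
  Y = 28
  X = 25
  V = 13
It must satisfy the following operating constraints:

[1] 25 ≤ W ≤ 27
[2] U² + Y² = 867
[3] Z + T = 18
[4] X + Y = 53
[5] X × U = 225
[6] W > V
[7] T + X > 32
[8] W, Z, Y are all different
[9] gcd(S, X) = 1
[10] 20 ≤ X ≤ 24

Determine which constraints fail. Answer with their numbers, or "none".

[1] W = 25 lies in [25, 27] — OK.
[2] U² + Y² = 9² + 28² = 81 + 784 = 865, not 867 — violated.
[3] Z + T = 12 + 6 = 18 — OK.
[4] X + Y = 25 + 28 = 53 — OK.
[5] X × U = 25 × 9 = 225 — OK.
[6] W = 25, V = 13; 25 > 13 — OK.
[7] T + X = 6 + 25 = 31; 31 ≤ 32, bound 32 not met — violated.
[8] values 25, 12, 28 are pairwise distinct — OK.
[9] gcd(18, 25) = 1 — OK.
[10] X = 25 is outside [20, 24] — violated.

Constraints 2, 7, and 10 do not hold.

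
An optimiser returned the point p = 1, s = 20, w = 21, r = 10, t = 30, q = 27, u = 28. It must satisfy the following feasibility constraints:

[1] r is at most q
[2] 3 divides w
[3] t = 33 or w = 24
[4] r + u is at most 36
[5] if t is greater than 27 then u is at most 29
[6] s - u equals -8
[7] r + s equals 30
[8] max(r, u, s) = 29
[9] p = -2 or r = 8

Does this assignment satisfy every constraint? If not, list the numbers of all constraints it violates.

Constraints 3, 4, 8, and 9 are violated.

[1] r = 10, q = 27; 10 ≤ 27  holds
[2] 21 / 3 = 7, so 3 divides 21  holds
[3] t = 30 ≠ 33 and w = 21 ≠ 24; both disjuncts false  fails
[4] r + u = 10 + 28 = 38; 38 > 36, bound 36 not met  fails
[5] t = 30 > 27, so we need u ≤ 29; u = 28 ≤ 29  holds
[6] s - u = 20 - 28 = -8  holds
[7] r + s = 10 + 20 = 30  holds
[8] max(10, 28, 20) = 28, not 29  fails
[9] p = 1 ≠ -2 and r = 10 ≠ 8; both disjuncts false  fails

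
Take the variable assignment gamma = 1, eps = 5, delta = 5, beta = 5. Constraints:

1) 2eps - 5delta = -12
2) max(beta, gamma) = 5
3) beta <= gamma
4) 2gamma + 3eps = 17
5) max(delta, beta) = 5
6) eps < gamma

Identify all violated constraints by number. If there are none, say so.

1) 2eps - 5delta = 2(5) - 5(5) = -15, not -12  ✘
2) max(5, 1) = 5  ✔
3) beta = 5, gamma = 1; 5 > 1 (want ≤)  ✘
4) 2gamma + 3eps = 2(1) + 3(5) = 17  ✔
5) max(5, 5) = 5  ✔
6) eps = 5, gamma = 1; 5 ≥ 1 (want <)  ✘

The assignment fails constraints 1, 3, 6.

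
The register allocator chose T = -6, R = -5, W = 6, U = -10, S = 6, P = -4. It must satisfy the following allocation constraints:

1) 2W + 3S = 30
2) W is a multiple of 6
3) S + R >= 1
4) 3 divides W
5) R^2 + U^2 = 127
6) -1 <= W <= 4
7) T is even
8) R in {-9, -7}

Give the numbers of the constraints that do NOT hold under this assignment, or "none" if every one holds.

1) 2W + 3S = 2(6) + 3(6) = 30 — holds.
2) 6 / 6 = 1, so 6 divides 6 — holds.
3) S + R = 6 + (-5) = 1; 1 ≥ 1 — holds.
4) 6 / 3 = 2, so 3 divides 6 — holds.
5) R^2 + U^2 = (-5)^2 + (-10)^2 = 25 + 100 = 125, not 127 — does not hold.
6) W = 6 is outside [-1, 4] — does not hold.
7) T = -6 is even — holds.
8) R = -5 is not in {-9, -7} — does not hold.

Violated: 5, 6, and 8.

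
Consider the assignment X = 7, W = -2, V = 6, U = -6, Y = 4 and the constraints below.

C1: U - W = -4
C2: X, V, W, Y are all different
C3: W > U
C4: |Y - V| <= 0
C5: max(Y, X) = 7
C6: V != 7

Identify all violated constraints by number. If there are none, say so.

No — constraint 4 is not satisfied.

C1: U - W = -6 - (-2) = -4 — holds.
C2: values 7, 6, -2, 4 are pairwise distinct — holds.
C3: W = -2, U = -6; -2 > -6 — holds.
C4: |4 - 6| = 2; 2 > 0, exceeds bound 0 — does not hold.
C5: max(4, 7) = 7 — holds.
C6: V = 6, and 6 ≠ 7 — holds.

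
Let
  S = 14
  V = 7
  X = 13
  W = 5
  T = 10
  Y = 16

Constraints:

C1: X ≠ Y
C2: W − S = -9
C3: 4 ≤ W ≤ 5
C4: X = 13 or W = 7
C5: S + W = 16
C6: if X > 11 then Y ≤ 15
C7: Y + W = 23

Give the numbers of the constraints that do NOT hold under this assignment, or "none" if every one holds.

Constraints 5, 6, and 7 do not hold.

C1: X = 13, Y = 16; distinct  yes
C2: W − S = 5 − 14 = -9  yes
C3: W = 5 lies in [4, 5]  yes
C4: X = 13 = 13 (first disjunct)  yes
C5: S + W = 14 + 5 = 19, not 16  no
C6: X = 13 > 11, so we need Y ≤ 15; but Y = 16 > 15  no
C7: Y + W = 16 + 5 = 21, not 23  no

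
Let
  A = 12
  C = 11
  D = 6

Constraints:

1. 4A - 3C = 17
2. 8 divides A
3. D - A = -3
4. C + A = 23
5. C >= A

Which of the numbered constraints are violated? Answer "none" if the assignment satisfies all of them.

1. 4A - 3C = 4(12) - 3(11) = 15, not 17 — violated.
2. 12 = 8*1 + 4, so 8 does not divide 12 — violated.
3. D - A = 6 - 12 = -6, not -3 — violated.
4. C + A = 11 + 12 = 23 — satisfied.
5. C = 11, A = 12; 11 < 12 (want ≥) — violated.

The assignment fails constraints 1, 2, 3, 5.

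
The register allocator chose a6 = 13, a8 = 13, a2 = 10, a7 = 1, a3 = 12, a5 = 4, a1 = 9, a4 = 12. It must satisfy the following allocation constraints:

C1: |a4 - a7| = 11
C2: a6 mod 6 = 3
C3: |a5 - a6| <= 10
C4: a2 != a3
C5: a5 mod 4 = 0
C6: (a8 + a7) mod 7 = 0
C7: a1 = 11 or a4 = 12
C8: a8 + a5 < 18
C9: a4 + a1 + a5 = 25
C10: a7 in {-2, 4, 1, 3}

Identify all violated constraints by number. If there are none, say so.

C1: |12 - 1| = 11 — holds.
C2: 13 mod 6 = 1, not 3 — fails.
C3: |4 - 13| = 9; 9 ≤ 10 — holds.
C4: a2 = 10, a3 = 12; distinct — holds.
C5: 4 mod 4 = 0 — holds.
C6: a8 + a7 = 14; 14 mod 7 = 0 — holds.
C7: a1 = 9 ≠ 11, but a4 = 12 = 12 (second disjunct) — holds.
C8: a8 + a5 = 13 + 4 = 17; 17 < 18 — holds.
C9: a4 + a1 + a5 = 12 + 9 + 4 = 25 — holds.
C10: a7 = 1 is in {-2, 4, 1, 3} — holds.

No — constraint 2 is not satisfied.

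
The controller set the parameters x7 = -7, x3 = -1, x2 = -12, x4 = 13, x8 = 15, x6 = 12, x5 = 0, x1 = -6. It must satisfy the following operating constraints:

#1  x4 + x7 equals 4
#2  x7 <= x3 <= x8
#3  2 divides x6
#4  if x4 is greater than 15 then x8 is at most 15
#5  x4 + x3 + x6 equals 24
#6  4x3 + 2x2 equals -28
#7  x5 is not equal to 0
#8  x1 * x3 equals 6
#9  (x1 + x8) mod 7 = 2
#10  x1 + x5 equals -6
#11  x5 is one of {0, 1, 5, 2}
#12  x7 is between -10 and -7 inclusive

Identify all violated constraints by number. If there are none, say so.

#1 x4 + x7 = 13 + (-7) = 6, not 4 — does not hold.
#2 values -7 <= -1 <= 15 — holds.
#3 12 / 2 = 6, so 2 divides 12 — holds.
#4 x4 = 13, not > 15; antecedent false, conditional vacuously true — holds.
#5 x4 + x3 + x6 = 13 + (-1) + 12 = 24 — holds.
#6 4x3 + 2x2 = 4(-1) + 2(-12) = -28 — holds.
#7 x5 = 0, but 0 is required to differ — does not hold.
#8 x1 * x3 = -6 * (-1) = 6 — holds.
#9 x1 + x8 = 9; 9 mod 7 = 2 — holds.
#10 x1 + x5 = -6 + 0 = -6 — holds.
#11 x5 = 0 is in {0, 1, 5, 2} — holds.
#12 x7 = -7 lies in [-10, -7] — holds.

No — constraints 1 and 7 are not satisfied.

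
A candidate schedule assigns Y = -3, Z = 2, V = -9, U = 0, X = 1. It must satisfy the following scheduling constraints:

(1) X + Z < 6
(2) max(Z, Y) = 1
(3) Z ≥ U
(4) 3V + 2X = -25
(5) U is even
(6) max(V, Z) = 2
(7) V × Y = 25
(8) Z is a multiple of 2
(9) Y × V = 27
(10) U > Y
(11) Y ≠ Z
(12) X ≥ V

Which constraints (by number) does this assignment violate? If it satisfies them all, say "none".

Constraints 2 and 7 do not hold.

(1) X + Z = 1 + 2 = 3; 3 < 6 — holds.
(2) max(2, -3) = 2, not 1 — fails.
(3) Z = 2, U = 0; 2 ≥ 0 — holds.
(4) 3V + 2X = 3(-9) + 2(1) = -25 — holds.
(5) U = 0 is even — holds.
(6) max(-9, 2) = 2 — holds.
(7) V × Y = -9 × (-3) = 27, not 25 — fails.
(8) 2 / 2 = 1, so 2 divides 2 — holds.
(9) Y × V = -3 × (-9) = 27 — holds.
(10) U = 0, Y = -3; 0 > -3 — holds.
(11) Y = -3, Z = 2; distinct — holds.
(12) X = 1, V = -9; 1 ≥ -9 — holds.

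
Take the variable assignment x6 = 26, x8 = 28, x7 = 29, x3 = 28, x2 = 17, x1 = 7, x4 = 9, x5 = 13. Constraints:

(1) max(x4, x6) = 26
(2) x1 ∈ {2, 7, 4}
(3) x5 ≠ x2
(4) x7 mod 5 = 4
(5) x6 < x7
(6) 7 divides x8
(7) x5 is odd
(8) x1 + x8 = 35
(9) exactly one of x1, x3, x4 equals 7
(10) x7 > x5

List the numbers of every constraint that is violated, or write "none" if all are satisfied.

(1) max(9, 26) = 26 — holds.
(2) x1 = 7 is in {2, 7, 4} — holds.
(3) x5 = 13, x2 = 17; distinct — holds.
(4) 29 mod 5 = 4 — holds.
(5) x6 = 26, x7 = 29; 26 < 29 — holds.
(6) 28 / 7 = 4, so 7 divides 28 — holds.
(7) x5 = 13 is odd — holds.
(8) x1 + x8 = 7 + 28 = 35 — holds.
(9) x1=7, x3=28, x4=9; 1 of them equals 7 — holds.
(10) x7 = 29, x5 = 13; 29 > 13 — holds.

No violations.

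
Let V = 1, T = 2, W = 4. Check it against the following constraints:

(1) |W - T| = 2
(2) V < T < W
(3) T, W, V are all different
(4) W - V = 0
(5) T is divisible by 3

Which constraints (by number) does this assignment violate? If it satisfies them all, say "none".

(1) |4 - 2| = 2 — satisfied.
(2) values 1 < 2 < 4 — satisfied.
(3) values 2, 4, 1 are pairwise distinct — satisfied.
(4) W - V = 4 - 1 = 3, not 0 — violated.
(5) 2 = 3*0 + 2, so 3 does not divide 2 — violated.

The assignment fails constraints 4 and 5.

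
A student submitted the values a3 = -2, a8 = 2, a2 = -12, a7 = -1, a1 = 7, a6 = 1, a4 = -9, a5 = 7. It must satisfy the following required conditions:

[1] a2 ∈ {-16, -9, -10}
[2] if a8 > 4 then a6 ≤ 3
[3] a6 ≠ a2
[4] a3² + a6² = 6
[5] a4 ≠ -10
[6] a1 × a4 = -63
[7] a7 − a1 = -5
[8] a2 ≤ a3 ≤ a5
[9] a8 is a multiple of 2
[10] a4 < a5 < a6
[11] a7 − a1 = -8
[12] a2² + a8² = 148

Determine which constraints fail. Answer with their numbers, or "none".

[1] a2 = -12 is not in {-16, -9, -10} — violated.
[2] a8 = 2, not > 4; antecedent false, conditional vacuously true — OK.
[3] a6 = 1, a2 = -12; distinct — OK.
[4] a3² + a6² = (-2)² + 1² = 4 + 1 = 5, not 6 — violated.
[5] a4 = -9, and -9 ≠ -10 — OK.
[6] a1 × a4 = 7 × (-9) = -63 — OK.
[7] a7 − a1 = -1 − 7 = -8, not -5 — violated.
[8] values -12 ≤ -2 ≤ 7 — OK.
[9] 2 / 2 = 1, so 2 divides 2 — OK.
[10] values -9, 7, 1; a5 = 7 is not < a6 = 1 — violated.
[11] a7 − a1 = -1 − 7 = -8 — OK.
[12] a2² + a8² = (-12)² + 2² = 144 + 4 = 148 — OK.

Constraints 1, 4, 7, and 10 do not hold.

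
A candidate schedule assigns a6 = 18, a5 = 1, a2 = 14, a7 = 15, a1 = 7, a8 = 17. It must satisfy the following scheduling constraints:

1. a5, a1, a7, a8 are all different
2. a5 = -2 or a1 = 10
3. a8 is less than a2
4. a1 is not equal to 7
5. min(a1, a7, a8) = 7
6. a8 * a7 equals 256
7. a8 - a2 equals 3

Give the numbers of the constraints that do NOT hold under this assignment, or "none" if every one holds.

1. values 1, 7, 15, 17 are pairwise distinct — OK.
2. a5 = 1 ≠ -2 and a1 = 7 ≠ 10; both disjuncts false — violated.
3. a8 = 17, a2 = 14; 17 ≥ 14 (want <) — violated.
4. a1 = 7, but 7 is required to differ — violated.
5. min(7, 15, 17) = 7 — OK.
6. a8 * a7 = 17 * 15 = 255, not 256 — violated.
7. a8 - a2 = 17 - 14 = 3 — OK.

The assignment fails constraints 2, 3, 4, 6.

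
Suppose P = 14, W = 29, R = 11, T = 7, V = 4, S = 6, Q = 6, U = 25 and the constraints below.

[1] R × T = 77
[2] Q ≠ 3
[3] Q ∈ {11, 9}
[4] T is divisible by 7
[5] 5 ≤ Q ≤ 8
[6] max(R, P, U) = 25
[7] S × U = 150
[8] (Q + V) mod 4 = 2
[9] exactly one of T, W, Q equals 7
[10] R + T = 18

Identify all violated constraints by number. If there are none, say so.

No — constraint 3 is not satisfied.

[1] R × T = 11 × 7 = 77 — OK.
[2] Q = 6, and 6 ≠ 3 — OK.
[3] Q = 6 is not in {11, 9} — violated.
[4] 7 / 7 = 1, so 7 divides 7 — OK.
[5] Q = 6 lies in [5, 8] — OK.
[6] max(11, 14, 25) = 25 — OK.
[7] S × U = 6 × 25 = 150 — OK.
[8] Q + V = 10; 10 mod 4 = 2 — OK.
[9] T=7, W=29, Q=6; 1 of them equals 7 — OK.
[10] R + T = 11 + 7 = 18 — OK.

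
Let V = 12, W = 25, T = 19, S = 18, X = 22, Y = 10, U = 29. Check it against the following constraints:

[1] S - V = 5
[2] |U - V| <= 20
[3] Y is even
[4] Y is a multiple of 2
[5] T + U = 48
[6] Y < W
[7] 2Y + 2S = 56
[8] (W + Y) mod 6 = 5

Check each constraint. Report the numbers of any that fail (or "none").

[1] S - V = 18 - 12 = 6, not 5  FAIL
[2] |29 - 12| = 17; 17 ≤ 20  OK
[3] Y = 10 is even  OK
[4] 10 / 2 = 5, so 2 divides 10  OK
[5] T + U = 19 + 29 = 48  OK
[6] Y = 10, W = 25; 10 < 25  OK
[7] 2Y + 2S = 2(10) + 2(18) = 56  OK
[8] W + Y = 35; 35 mod 6 = 5  OK

Constraint 1 is violated.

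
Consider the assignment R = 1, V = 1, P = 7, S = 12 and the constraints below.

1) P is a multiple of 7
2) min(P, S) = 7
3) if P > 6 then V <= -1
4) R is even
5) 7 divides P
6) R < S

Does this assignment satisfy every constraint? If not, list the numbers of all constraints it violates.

1) 7 / 7 = 1, so 7 divides 7  true
2) min(7, 12) = 7  true
3) P = 7 > 6, so we need V ≤ -1; but V = 1 > -1  false
4) R = 1 is odd  false
5) 7 / 7 = 1, so 7 divides 7  true
6) R = 1, S = 12; 1 < 12  true

No — constraints 3, 4 are not satisfied.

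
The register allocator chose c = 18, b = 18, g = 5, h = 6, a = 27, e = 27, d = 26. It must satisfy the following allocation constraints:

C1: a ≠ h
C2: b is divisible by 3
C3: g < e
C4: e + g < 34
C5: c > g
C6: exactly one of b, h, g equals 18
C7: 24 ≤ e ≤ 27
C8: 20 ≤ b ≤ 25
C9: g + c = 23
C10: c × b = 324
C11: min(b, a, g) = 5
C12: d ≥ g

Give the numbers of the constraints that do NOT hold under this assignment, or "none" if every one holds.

Constraint 8 is violated.

C1: a = 27, h = 6; distinct  true
C2: 18 / 3 = 6, so 3 divides 18  true
C3: g = 5, e = 27; 5 < 27  true
C4: e + g = 27 + 5 = 32; 32 < 34  true
C5: c = 18, g = 5; 18 > 5  true
C6: b=18, h=6, g=5; 1 of them equals 18  true
C7: e = 27 lies in [24, 27]  true
C8: b = 18 is outside [20, 25]  false
C9: g + c = 5 + 18 = 23  true
C10: c × b = 18 × 18 = 324  true
C11: min(18, 27, 5) = 5  true
C12: d = 26, g = 5; 26 ≥ 5  true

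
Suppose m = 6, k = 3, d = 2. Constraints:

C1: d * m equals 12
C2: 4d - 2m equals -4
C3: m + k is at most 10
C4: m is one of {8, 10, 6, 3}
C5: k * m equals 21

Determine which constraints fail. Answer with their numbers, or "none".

Constraint 5 does not hold.

C1: d * m = 2 * 6 = 12 — holds.
C2: 4d - 2m = 4(2) - 2(6) = -4 — holds.
C3: m + k = 6 + 3 = 9; 9 ≤ 10 — holds.
C4: m = 6 is in {8, 10, 6, 3} — holds.
C5: k * m = 3 * 6 = 18, not 21 — fails.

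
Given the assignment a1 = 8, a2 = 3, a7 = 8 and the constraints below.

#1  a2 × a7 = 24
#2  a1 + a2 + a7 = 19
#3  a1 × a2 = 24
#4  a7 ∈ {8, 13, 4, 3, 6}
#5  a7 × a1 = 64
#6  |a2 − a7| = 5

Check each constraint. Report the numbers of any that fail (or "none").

None — every constraint holds.

#1 a2 × a7 = 3 × 8 = 24  true
#2 a1 + a2 + a7 = 8 + 3 + 8 = 19  true
#3 a1 × a2 = 8 × 3 = 24  true
#4 a7 = 8 is in {8, 13, 4, 3, 6}  true
#5 a7 × a1 = 8 × 8 = 64  true
#6 |3 − 8| = 5  true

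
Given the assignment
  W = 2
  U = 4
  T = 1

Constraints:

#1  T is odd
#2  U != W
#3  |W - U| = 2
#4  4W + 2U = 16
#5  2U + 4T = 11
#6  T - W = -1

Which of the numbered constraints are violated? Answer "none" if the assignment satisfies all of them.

#1 T = 1 is odd — satisfied.
#2 U = 4, W = 2; distinct — satisfied.
#3 |2 - 4| = 2 — satisfied.
#4 4W + 2U = 4(2) + 2(4) = 16 — satisfied.
#5 2U + 4T = 2(4) + 4(1) = 12, not 11 — violated.
#6 T - W = 1 - 2 = -1 — satisfied.

Violated: 5.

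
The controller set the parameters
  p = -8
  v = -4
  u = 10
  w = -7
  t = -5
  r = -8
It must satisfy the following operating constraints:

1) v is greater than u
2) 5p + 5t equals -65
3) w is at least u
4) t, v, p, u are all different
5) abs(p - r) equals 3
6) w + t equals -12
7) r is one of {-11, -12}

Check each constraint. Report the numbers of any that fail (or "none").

No — constraints 1, 3, 5, 7 are not satisfied.

1) v = -4, u = 10; -4 ≤ 10 (want >) — violated.
2) 5p + 5t = 5(-8) + 5(-5) = -65 — satisfied.
3) w = -7, u = 10; -7 < 10 (want ≥) — violated.
4) values -5, -4, -8, 10 are pairwise distinct — satisfied.
5) abs(-8 - (-8)) = 0, not 3 — violated.
6) w + t = -7 + (-5) = -12 — satisfied.
7) r = -8 is not in {-11, -12} — violated.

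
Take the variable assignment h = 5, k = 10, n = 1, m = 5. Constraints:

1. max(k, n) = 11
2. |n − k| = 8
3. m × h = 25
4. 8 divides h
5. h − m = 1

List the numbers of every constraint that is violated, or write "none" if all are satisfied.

1. max(10, 1) = 10, not 11 — fails.
2. |1 − 10| = 9, not 8 — fails.
3. m × h = 5 × 5 = 25 — holds.
4. 5 = 8×0 + 5, so 8 does not divide 5 — fails.
5. h − m = 5 − 5 = 0, not 1 — fails.

Constraints 1, 2, 4, and 5 do not hold.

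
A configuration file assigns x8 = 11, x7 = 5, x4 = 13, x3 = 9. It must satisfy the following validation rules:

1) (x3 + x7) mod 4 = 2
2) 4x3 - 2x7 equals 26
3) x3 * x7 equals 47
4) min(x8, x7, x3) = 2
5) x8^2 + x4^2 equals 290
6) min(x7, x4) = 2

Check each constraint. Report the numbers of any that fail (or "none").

1) x3 + x7 = 14; 14 mod 4 = 2  true
2) 4x3 - 2x7 = 4(9) - 2(5) = 26  true
3) x3 * x7 = 9 * 5 = 45, not 47  false
4) min(11, 5, 9) = 5, not 2  false
5) x8^2 + x4^2 = 11^2 + 13^2 = 121 + 169 = 290  true
6) min(5, 13) = 5, not 2  false

Constraints 3, 4, and 6 are violated.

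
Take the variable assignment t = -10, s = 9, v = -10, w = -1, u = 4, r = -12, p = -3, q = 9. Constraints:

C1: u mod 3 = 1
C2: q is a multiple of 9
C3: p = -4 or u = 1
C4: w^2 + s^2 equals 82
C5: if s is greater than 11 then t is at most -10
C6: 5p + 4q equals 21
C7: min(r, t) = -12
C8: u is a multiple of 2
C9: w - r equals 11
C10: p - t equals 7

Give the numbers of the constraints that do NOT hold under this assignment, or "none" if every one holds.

Constraint 3 is violated.

C1: 4 mod 3 = 1 — holds.
C2: 9 / 9 = 1, so 9 divides 9 — holds.
C3: p = -3 ≠ -4 and u = 4 ≠ 1; both disjuncts false — does not hold.
C4: w^2 + s^2 = (-1)^2 + 9^2 = 1 + 81 = 82 — holds.
C5: s = 9, not > 11; antecedent false, conditional vacuously true — holds.
C6: 5p + 4q = 5(-3) + 4(9) = 21 — holds.
C7: min(-12, -10) = -12 — holds.
C8: 4 / 2 = 2, so 2 divides 4 — holds.
C9: w - r = -1 - (-12) = 11 — holds.
C10: p - t = -3 - (-10) = 7 — holds.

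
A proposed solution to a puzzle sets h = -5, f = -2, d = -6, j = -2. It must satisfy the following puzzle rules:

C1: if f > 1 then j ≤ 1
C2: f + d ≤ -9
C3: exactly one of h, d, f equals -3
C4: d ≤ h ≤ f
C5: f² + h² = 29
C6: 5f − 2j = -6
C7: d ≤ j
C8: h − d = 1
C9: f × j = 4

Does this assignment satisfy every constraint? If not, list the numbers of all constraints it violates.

Constraints 2 and 3 are violated.

C1: f = -2, not > 1; antecedent false, conditional vacuously true  ✔
C2: f + d = -2 + (-6) = -8; -8 > -9, bound -9 not met  ✘
C3: h=-5, d=-6, f=-2; 0 of them equal -3, not exactly one  ✘
C4: values -6 ≤ -5 ≤ -2  ✔
C5: f² + h² = (-2)² + (-5)² = 4 + 25 = 29  ✔
C6: 5f − 2j = 5(-2) − 2(-2) = -6  ✔
C7: d = -6, j = -2; -6 ≤ -2  ✔
C8: h − d = -5 − (-6) = 1  ✔
C9: f × j = -2 × (-2) = 4  ✔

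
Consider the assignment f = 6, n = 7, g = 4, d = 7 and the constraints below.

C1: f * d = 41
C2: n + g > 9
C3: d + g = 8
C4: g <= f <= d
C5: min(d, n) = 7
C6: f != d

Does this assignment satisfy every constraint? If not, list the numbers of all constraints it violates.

Violated: 1, 3.

C1: f * d = 6 * 7 = 42, not 41 — violated.
C2: n + g = 7 + 4 = 11; 11 > 9 — satisfied.
C3: d + g = 7 + 4 = 11, not 8 — violated.
C4: values 4 <= 6 <= 7 — satisfied.
C5: min(7, 7) = 7 — satisfied.
C6: f = 6, d = 7; distinct — satisfied.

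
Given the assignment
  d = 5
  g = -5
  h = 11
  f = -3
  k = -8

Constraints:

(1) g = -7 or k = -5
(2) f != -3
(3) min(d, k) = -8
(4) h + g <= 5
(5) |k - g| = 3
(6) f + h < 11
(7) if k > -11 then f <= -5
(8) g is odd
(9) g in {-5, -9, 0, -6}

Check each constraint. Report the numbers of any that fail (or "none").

Constraints 1, 2, 4, 7 are violated.

(1) g = -5 ≠ -7 and k = -8 ≠ -5; both disjuncts false  fails
(2) f = -3, but -3 is required to differ  fails
(3) min(5, -8) = -8  holds
(4) h + g = 11 + (-5) = 6; 6 > 5, bound 5 not met  fails
(5) |-8 - (-5)| = 3  holds
(6) f + h = -3 + 11 = 8; 8 < 11  holds
(7) k = -8 > -11, so we need f ≤ -5; but f = -3 > -5  fails
(8) g = -5 is odd  holds
(9) g = -5 is in {-5, -9, 0, -6}  holds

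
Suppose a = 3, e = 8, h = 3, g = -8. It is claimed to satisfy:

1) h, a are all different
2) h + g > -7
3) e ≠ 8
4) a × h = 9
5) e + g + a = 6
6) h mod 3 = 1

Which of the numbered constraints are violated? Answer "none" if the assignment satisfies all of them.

1) h = a = 3, not all different — does not hold.
2) h + g = 3 + (-8) = -5; -5 > -7 — holds.
3) e = 8, but 8 is required to differ — does not hold.
4) a × h = 3 × 3 = 9 — holds.
5) e + g + a = 8 + (-8) + 3 = 3, not 6 — does not hold.
6) 3 mod 3 = 0, not 1 — does not hold.

Constraints 1, 3, 5, and 6 are violated.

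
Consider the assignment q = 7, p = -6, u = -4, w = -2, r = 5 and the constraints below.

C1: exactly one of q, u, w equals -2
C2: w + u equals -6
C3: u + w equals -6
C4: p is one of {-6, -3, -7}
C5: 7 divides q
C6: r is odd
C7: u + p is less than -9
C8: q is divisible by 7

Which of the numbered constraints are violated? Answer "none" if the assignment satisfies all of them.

C1: q=7, u=-4, w=-2; 1 of them equals -2 — satisfied.
C2: w + u = -2 + (-4) = -6 — satisfied.
C3: u + w = -4 + (-2) = -6 — satisfied.
C4: p = -6 is in {-6, -3, -7} — satisfied.
C5: 7 / 7 = 1, so 7 divides 7 — satisfied.
C6: r = 5 is odd — satisfied.
C7: u + p = -4 + (-6) = -10; -10 < -9 — satisfied.
C8: 7 / 7 = 1, so 7 divides 7 — satisfied.

All constraints are satisfied.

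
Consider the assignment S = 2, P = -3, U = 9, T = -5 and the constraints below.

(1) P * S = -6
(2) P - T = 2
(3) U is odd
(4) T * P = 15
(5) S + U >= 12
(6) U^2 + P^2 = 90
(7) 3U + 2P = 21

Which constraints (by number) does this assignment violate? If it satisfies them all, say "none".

(1) P * S = -3 * 2 = -6 — OK.
(2) P - T = -3 - (-5) = 2 — OK.
(3) U = 9 is odd — OK.
(4) T * P = -5 * (-3) = 15 — OK.
(5) S + U = 2 + 9 = 11; 11 < 12, bound 12 not met — violated.
(6) U^2 + P^2 = 9^2 + (-3)^2 = 81 + 9 = 90 — OK.
(7) 3U + 2P = 3(9) + 2(-3) = 21 — OK.

Violated: 5.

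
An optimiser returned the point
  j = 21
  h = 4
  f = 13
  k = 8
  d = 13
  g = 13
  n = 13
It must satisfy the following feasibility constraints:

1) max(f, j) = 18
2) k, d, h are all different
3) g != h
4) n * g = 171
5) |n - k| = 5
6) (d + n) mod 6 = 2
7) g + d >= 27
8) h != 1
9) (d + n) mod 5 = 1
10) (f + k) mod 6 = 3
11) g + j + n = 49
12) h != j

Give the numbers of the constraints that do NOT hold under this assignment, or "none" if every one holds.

Violated: 1, 4, 7, and 11.

1) max(13, 21) = 21, not 18  no
2) values 8, 13, 4 are pairwise distinct  yes
3) g = 13, h = 4; distinct  yes
4) n * g = 13 * 13 = 169, not 171  no
5) |13 - 8| = 5  yes
6) d + n = 26; 26 mod 6 = 2  yes
7) g + d = 13 + 13 = 26; 26 < 27, bound 27 not met  no
8) h = 4, and 4 ≠ 1  yes
9) d + n = 26; 26 mod 5 = 1  yes
10) f + k = 21; 21 mod 6 = 3  yes
11) g + j + n = 13 + 21 + 13 = 47, not 49  no
12) h = 4, j = 21; distinct  yes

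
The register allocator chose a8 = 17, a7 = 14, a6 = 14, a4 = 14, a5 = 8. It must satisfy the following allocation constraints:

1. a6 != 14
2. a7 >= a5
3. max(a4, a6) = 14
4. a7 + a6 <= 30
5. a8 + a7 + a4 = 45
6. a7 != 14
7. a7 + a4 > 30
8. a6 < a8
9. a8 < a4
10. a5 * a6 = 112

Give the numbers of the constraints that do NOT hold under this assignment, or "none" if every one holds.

1. a6 = 14, but 14 is required to differ — fails.
2. a7 = 14, a5 = 8; 14 ≥ 8 — holds.
3. max(14, 14) = 14 — holds.
4. a7 + a6 = 14 + 14 = 28; 28 ≤ 30 — holds.
5. a8 + a7 + a4 = 17 + 14 + 14 = 45 — holds.
6. a7 = 14, but 14 is required to differ — fails.
7. a7 + a4 = 14 + 14 = 28; 28 ≤ 30, bound 30 not met — fails.
8. a6 = 14, a8 = 17; 14 < 17 — holds.
9. a8 = 17, a4 = 14; 17 ≥ 14 (want <) — fails.
10. a5 * a6 = 8 * 14 = 112 — holds.

Constraints 1, 6, 7, and 9 are violated.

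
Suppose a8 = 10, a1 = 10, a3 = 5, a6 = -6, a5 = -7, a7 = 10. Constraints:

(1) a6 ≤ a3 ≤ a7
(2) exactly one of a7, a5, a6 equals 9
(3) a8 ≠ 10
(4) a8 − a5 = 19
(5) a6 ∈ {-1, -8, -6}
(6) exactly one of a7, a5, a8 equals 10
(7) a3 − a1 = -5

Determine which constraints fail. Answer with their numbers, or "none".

(1) values -6 ≤ 5 ≤ 10 — OK.
(2) a7=10, a5=-7, a6=-6; 0 of them equal 9, not exactly one — violated.
(3) a8 = 10, but 10 is required to differ — violated.
(4) a8 − a5 = 10 − (-7) = 17, not 19 — violated.
(5) a6 = -6 is in {-1, -8, -6} — OK.
(6) a7=10, a5=-7, a8=10; 2 of them equal 10, not exactly one — violated.
(7) a3 − a1 = 5 − 10 = -5 — OK.

No — constraints 2, 3, 4, and 6 are not satisfied.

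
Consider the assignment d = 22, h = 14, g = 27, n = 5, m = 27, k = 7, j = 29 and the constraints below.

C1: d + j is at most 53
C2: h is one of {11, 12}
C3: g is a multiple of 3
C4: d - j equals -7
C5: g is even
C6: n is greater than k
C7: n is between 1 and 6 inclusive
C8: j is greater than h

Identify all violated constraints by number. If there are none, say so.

C1: d + j = 22 + 29 = 51; 51 ≤ 53  ✓
C2: h = 14 is not in {11, 12}  ✗
C3: 27 / 3 = 9, so 3 divides 27  ✓
C4: d - j = 22 - 29 = -7  ✓
C5: g = 27 is odd  ✗
C6: n = 5, k = 7; 5 ≤ 7 (want >)  ✗
C7: n = 5 lies in [1, 6]  ✓
C8: j = 29, h = 14; 29 > 14  ✓

Constraints 2, 5, 6 do not hold.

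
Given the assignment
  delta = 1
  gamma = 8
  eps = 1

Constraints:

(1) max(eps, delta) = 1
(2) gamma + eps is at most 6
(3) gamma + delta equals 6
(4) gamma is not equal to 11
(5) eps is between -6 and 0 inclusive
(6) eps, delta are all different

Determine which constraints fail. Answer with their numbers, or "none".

(1) max(1, 1) = 1  ✔
(2) gamma + eps = 8 + 1 = 9; 9 > 6, bound 6 not met  ✘
(3) gamma + delta = 8 + 1 = 9, not 6  ✘
(4) gamma = 8, and 8 ≠ 11  ✔
(5) eps = 1 is outside [-6, 0]  ✘
(6) eps = delta = 1, not all different  ✘

Violated: 2, 3, 5, 6.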